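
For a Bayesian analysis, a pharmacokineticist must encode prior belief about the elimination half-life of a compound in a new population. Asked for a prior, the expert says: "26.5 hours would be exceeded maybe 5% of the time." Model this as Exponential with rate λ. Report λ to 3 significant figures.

λ ≈ 0.113

P(T > 26.5) = e^(−λ·26.5) = 0.05, so λ = −ln(0.05)/26.5 = 0.113.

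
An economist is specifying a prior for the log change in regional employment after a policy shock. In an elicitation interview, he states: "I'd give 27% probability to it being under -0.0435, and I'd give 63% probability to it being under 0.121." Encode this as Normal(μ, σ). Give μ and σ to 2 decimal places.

μ = 0.06, σ = 0.17

The p-quantile of Normal(μ,σ) is μ + z_p·σ, with z_{0.27} = -0.6128 and z_{0.63} = 0.3319.
Eliminate σ: μ = (z₂·x₁ − z₁·x₂)/(z₂ − z₁) = (0.3319·-0.0435 − (-0.6128)·0.121)/0.9447 = 0.06.
Then σ = (x₂ − x₁)/(z₂ − z₁) = (0.121 − -0.0435)/0.9447 = 0.17.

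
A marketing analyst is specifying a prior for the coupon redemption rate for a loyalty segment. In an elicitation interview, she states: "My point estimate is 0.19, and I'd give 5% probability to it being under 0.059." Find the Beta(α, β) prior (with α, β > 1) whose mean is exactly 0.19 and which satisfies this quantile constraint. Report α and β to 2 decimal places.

With mean 0.19 fixed, write α = 0.19s, β = 0.81s where s = α+β.
Need P(θ < 0.059) = 0.05 under Beta(0.19s, 0.81s). Normal approximation: (q−m)/√(m(1−m)/s) ≈ z_{0.05} = -1.64, so s ≈ 0.19·0.81·(-1.64)²/(0.059−0.19)² = 24.3.
At s = 24.3: P(θ<0.059) ≈ 0.019. Adjusting to match 0.05 gives s ≈ 16.23.
So α = 0.19·16.23 ≈ 3.08, β = 0.81·16.23 ≈ 13.15.

α ≈ 3.08, β ≈ 13.15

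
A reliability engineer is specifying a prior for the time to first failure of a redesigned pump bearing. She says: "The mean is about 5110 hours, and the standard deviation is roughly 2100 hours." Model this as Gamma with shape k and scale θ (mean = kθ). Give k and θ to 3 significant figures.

For Gamma(k, scale θ): mean = kθ, variance = kθ², so CV = 1/√k.
CV = SD/mean = 2100/5110 = 0.411, hence k = 1/CV² = 5.92.
Then θ = mean/k = 5110/5.92 = 863.

k ≈ 5.92, θ ≈ 863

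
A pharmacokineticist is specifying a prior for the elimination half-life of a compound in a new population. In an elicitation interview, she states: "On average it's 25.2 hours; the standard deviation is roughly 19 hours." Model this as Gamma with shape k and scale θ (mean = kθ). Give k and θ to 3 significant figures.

k ≈ 1.76, θ ≈ 14.3

For Gamma(k, scale θ): mean = kθ, variance = kθ², so CV = 1/√k.
CV = SD/mean = 19/25.2 = 0.754, hence k = 1/CV² = 1.76.
Then θ = mean/k = 25.2/1.76 = 14.3.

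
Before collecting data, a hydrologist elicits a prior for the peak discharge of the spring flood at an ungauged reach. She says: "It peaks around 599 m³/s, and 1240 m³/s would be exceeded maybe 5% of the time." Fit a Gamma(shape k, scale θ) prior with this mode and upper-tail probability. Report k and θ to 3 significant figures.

k ≈ 6.22, θ ≈ 115

Gamma(k,θ) with k>1 has mode (k−1)θ, so θ = 599/(k−1).
Need P(X < 1240) = 0.95 with θ tied to k this way. Start at k = 2, θ = 599: P(X<1240) ≈ 0.613.
Too low — raise k to concentrate. Iterating converges to k ≈ 6.22.
Then θ = 599/(6.22−1) ≈ 115.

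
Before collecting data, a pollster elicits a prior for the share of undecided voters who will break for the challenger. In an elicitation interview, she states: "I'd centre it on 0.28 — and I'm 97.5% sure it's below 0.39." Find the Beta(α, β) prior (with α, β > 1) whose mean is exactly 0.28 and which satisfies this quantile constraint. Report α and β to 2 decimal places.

With mean 0.28 fixed, write α = 0.28s, β = 0.72s where s = α+β.
Need P(θ < 0.39) = 0.975 under Beta(0.28s, 0.72s). Normal approximation: (q−m)/√(m(1−m)/s) ≈ z_{0.975} = 1.96, so s ≈ 0.28·0.72·(1.96)²/(0.39−0.28)² = 64.0.
At s = 64.0: P(θ<0.39) ≈ 0.970. Adjusting to match 0.975 gives s ≈ 69.93.
So α = 0.28·69.93 ≈ 19.58, β = 0.72·69.93 ≈ 50.35.

α ≈ 19.58, β ≈ 50.35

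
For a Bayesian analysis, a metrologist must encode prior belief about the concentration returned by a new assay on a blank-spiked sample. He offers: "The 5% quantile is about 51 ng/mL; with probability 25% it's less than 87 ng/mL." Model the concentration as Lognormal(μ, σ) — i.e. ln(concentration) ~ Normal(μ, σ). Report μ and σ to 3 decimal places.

If T ~ Lognormal(μ,σ) then ln T ~ Normal(μ,σ), so the p-quantile of ln T is μ + z_p·σ.
ln(51) = 3.932 and ln(87) = 4.466; z_{0.05} = -1.645, z_{0.25} = -0.6745.
σ = (4.466 − 3.932)/(-0.6745 − (-1.645)) = 0.550.
μ = 3.932 − (-1.645)·0.550 = 4.837.

μ ≈ 4.837, σ ≈ 0.550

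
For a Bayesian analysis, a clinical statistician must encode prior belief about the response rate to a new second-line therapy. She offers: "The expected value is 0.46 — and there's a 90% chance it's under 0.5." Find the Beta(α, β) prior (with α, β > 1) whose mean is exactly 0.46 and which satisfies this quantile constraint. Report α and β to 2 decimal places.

With mean 0.46 fixed, write α = 0.46s, β = 0.54s where s = α+β.
Need P(θ < 0.5) = 0.9 under Beta(0.46s, 0.54s). Normal approximation: (q−m)/√(m(1−m)/s) ≈ z_{0.9} = 1.28, so s ≈ 0.46·0.54·(1.28)²/(0.5−0.46)² = 255.0.
At s = 255.0: P(θ<0.5) ≈ 0.900. Adjusting to match 0.9 gives s ≈ 255.51.
So α = 0.46·255.51 ≈ 117.53, β = 0.54·255.51 ≈ 137.98.

α ≈ 117.53, β ≈ 137.98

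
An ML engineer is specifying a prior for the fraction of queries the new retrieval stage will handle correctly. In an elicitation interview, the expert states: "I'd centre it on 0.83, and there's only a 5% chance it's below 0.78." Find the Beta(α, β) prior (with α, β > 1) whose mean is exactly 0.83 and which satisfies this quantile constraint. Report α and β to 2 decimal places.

With mean 0.83 fixed, write α = 0.83s, β = 0.17s where s = α+β.
Need P(θ < 0.78) = 0.05 under Beta(0.83s, 0.17s). Normal approximation: (q−m)/√(m(1−m)/s) ≈ z_{0.05} = -1.64, so s ≈ 0.83·0.17·(-1.64)²/(0.78−0.83)² = 152.7.
At s = 152.7: P(θ<0.78) ≈ 0.057. Adjusting to match 0.05 gives s ≈ 165.95.
So α = 0.83·165.95 ≈ 137.73, β = 0.17·165.95 ≈ 28.21.

α ≈ 137.73, β ≈ 28.21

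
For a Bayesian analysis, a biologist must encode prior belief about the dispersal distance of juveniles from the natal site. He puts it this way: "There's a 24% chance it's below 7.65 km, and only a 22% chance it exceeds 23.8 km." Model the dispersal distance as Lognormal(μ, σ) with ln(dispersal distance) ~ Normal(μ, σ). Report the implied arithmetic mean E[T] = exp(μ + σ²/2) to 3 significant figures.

E[T] ≈ 17.7 km

If T ~ Lognormal(μ,σ) then ln T ~ Normal(μ,σ), so the p-quantile of ln T is μ + z_p·σ.
ln(7.65) = 2.035 and ln(23.8) = 3.17; z_{0.24} = -0.7063, z_{0.78} = 0.7722.
σ = (3.17 − 2.035)/(0.7722 − (-0.7063)) = 0.768.
μ = 2.035 − (-0.7063)·0.768 = 2.577.
E[T] = exp(μ + σ²/2) = exp(2.577 + 0.2946) = 17.7 km.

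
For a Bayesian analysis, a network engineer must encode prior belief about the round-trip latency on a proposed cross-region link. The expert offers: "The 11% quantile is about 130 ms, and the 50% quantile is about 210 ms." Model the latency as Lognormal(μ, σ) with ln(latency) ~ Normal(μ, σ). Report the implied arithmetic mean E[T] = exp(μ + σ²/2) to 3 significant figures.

If T ~ Lognormal(μ,σ) then ln T ~ Normal(μ,σ), so the p-quantile of ln T is μ + z_p·σ.
ln(130) = 4.868 and ln(210) = 5.347; z_{0.11} = -1.227, z_{0.5} = 0.
σ = (5.347 − 4.868)/(0 − (-1.227)) = 0.391.
μ = 4.868 − (-1.227)·0.391 = 5.347.
E[T] = exp(μ + σ²/2) = exp(5.347 + 0.0764) = 227 ms.

E[T] ≈ 227 ms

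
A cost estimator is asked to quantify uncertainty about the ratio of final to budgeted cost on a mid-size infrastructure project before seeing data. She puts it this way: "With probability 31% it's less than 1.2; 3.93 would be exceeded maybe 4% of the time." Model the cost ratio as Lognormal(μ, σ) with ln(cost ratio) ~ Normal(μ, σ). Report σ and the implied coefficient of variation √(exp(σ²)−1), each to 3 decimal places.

σ ≈ 0.528, CV ≈ 0.567

If T ~ Lognormal(μ,σ) then ln T ~ Normal(μ,σ), so the p-quantile of ln T is μ + z_p·σ.
ln(1.2) = 0.1823 and ln(3.93) = 1.369; z_{0.31} = -0.4959, z_{0.96} = 1.751.
σ = (1.369 − 0.1823)/(1.751 − (-0.4959)) = 0.528.
μ = 0.1823 − (-0.4959)·0.528 = 0.444.
CV = √(exp(σ²)−1) = √(exp(0.2789)−1) = 0.567.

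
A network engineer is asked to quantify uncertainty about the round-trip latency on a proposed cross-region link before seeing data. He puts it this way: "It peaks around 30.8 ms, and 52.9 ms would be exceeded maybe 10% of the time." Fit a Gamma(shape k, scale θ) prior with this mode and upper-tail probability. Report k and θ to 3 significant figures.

Gamma(k,θ) with k>1 has mode (k−1)θ, so θ = 30.8/(k−1).
Need P(X < 52.9) = 0.9 with θ tied to k this way. Start at k = 2, θ = 30.8: P(X<52.9) ≈ 0.512.
Too low — raise k to concentrate. Iterating converges to k ≈ 7.48.
Then θ = 30.8/(7.48−1) ≈ 4.75.

k ≈ 7.48, θ ≈ 4.75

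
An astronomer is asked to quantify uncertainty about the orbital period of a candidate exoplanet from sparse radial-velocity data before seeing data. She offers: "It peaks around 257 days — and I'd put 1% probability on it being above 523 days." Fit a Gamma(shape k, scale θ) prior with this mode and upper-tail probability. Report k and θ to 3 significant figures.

k ≈ 10.7, θ ≈ 26.5

Gamma(k,θ) with k>1 has mode (k−1)θ, so θ = 257/(k−1).
Need P(X < 523) = 0.99 with θ tied to k this way. Start at k = 2, θ = 257: P(X<523) ≈ 0.603.
Too low — raise k to concentrate. Iterating converges to k ≈ 10.7.
Then θ = 257/(10.7−1) ≈ 26.5.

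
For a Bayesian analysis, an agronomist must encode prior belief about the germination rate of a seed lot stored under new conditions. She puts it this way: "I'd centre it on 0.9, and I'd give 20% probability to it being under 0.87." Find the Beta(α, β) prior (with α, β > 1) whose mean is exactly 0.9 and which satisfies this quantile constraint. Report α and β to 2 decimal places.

With mean 0.9 fixed, write α = 0.9s, β = 0.1s where s = α+β.
Need P(θ < 0.87) = 0.2 under Beta(0.9s, 0.1s). Normal approximation: (q−m)/√(m(1−m)/s) ≈ z_{0.2} = -0.842, so s ≈ 0.9·0.1·(-0.842)²/(0.87−0.9)² = 70.8.
At s = 70.8: P(θ<0.87) ≈ 0.190. Adjusting to match 0.2 gives s ≈ 63.08.
So α = 0.9·63.08 ≈ 56.77, β = 0.1·63.08 ≈ 6.31.

α ≈ 56.77, β ≈ 6.31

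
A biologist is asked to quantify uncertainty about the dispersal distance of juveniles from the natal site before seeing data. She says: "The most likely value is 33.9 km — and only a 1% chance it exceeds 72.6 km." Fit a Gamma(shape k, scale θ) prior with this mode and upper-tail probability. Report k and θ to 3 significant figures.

Gamma(k,θ) with k>1 has mode (k−1)θ, so θ = 33.9/(k−1).
Need P(X < 72.6) = 0.99 with θ tied to k this way. Start at k = 2, θ = 33.9: P(X<72.6) ≈ 0.631.
Too low — raise k to concentrate. Iterating converges to k ≈ 9.36.
Then θ = 33.9/(9.36−1) ≈ 4.06.

k ≈ 9.36, θ ≈ 4.06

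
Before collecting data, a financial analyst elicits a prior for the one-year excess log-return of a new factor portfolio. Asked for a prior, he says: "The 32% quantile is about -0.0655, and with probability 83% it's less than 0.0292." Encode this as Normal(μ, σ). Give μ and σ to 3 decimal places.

The p-quantile of Normal(μ,σ) is μ + z_p·σ, with z_{0.32} = -0.4677 and z_{0.83} = 0.9542.
Eliminate σ: μ = (z₂·x₁ − z₁·x₂)/(z₂ − z₁) = (0.9542·-0.0655 − (-0.4677)·0.0292)/1.422 = -0.034.
Then σ = (x₂ − x₁)/(z₂ − z₁) = (0.0292 − -0.0655)/1.422 = 0.067.

μ = -0.034, σ = 0.067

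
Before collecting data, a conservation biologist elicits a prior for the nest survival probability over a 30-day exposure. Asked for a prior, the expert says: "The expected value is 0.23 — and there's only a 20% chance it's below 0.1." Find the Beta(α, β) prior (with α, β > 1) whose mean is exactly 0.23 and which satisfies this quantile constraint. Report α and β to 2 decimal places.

α ≈ 1.73, β ≈ 5.79

With mean 0.23 fixed, write α = 0.23s, β = 0.77s where s = α+β.
Need P(θ < 0.1) = 0.2 under Beta(0.23s, 0.77s). Normal approximation: (q−m)/√(m(1−m)/s) ≈ z_{0.2} = -0.842, so s ≈ 0.23·0.77·(-0.842)²/(0.1−0.23)² = 7.4.
At s = 7.4: P(θ<0.1) ≈ 0.202. Adjusting to match 0.2 gives s ≈ 7.53.
So α = 0.23·7.53 ≈ 1.73, β = 0.77·7.53 ≈ 5.79.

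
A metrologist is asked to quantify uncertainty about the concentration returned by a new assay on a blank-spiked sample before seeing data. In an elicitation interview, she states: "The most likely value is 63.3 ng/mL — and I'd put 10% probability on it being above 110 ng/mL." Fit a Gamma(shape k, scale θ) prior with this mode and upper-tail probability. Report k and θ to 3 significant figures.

Gamma(k,θ) with k>1 has mode (k−1)θ, so θ = 63.3/(k−1).
Need P(X < 110) = 0.9 with θ tied to k this way. Start at k = 2, θ = 63.3: P(X<110) ≈ 0.518.
Too low — raise k to concentrate. Iterating converges to k ≈ 7.21.
Then θ = 63.3/(7.21−1) ≈ 10.2.

k ≈ 7.21, θ ≈ 10.2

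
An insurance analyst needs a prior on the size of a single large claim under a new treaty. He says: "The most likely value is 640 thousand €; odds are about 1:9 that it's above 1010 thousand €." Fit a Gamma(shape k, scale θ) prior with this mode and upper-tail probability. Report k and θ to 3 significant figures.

Gamma(k,θ) with k>1 has mode (k−1)θ, so θ = 640/(k−1).
Need P(X < 1010) = 0.9 with θ tied to k this way. Start at k = 2, θ = 640: P(X<1010) ≈ 0.468.
Too low — raise k to concentrate. Iterating converges to k ≈ 10.
Then θ = 640/(10−1) ≈ 71.1.

k ≈ 10, θ ≈ 71.1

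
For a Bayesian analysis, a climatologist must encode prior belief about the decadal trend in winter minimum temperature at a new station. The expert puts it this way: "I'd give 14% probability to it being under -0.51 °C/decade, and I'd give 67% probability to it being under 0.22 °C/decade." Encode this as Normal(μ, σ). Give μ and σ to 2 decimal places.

μ = 0.01, σ = 0.48

For Normal(μ,σ), the p-quantile is μ + z_p·σ. Here z_{0.14} = -1.08, z_{0.67} = 0.4399.
So -0.51 = μ − 1.08σ and 0.22 = μ + 0.4399σ.
Subtracting: σ = (0.22 − -0.51)/(0.4399 − (-1.08)) = 0.48.
Then μ = -0.51 − (-1.08)·0.48 = 0.01.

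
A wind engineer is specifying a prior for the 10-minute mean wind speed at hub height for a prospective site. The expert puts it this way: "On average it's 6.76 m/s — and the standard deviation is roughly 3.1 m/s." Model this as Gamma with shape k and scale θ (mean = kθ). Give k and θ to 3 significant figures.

k ≈ 4.76, θ ≈ 1.42

For Gamma(k, scale θ): mean = kθ, variance = kθ², so CV = 1/√k.
CV = SD/mean = 3.1/6.76 = 0.4586, hence k = 1/CV² = 4.76.
Then θ = mean/k = 6.76/4.76 = 1.42.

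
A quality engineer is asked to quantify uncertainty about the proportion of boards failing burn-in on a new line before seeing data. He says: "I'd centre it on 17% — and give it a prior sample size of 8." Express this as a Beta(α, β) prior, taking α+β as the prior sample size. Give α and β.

α = 1.36, β = 6.64

Under the effective-sample-size interpretation, Beta(α, β) has prior mean α/(α+β) and prior sample size α+β.
So α+β = 8 and α/(α+β) = 0.17, giving α = 0.17·8 = 1.36 and β = 8 − 1.36 = 6.64.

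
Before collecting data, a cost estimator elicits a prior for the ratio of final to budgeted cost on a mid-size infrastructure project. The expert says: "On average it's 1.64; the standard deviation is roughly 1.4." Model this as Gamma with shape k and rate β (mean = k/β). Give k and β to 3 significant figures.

For Gamma(k, rate β): mean = k/β, variance = k/β², so CV = 1/√k.
CV = SD/mean = 1.4/1.64 = 0.8537, hence k = 1/CV² = 1.37.
Then β = k/mean = 1.37/1.64 = 0.837.

k ≈ 1.37, β ≈ 0.837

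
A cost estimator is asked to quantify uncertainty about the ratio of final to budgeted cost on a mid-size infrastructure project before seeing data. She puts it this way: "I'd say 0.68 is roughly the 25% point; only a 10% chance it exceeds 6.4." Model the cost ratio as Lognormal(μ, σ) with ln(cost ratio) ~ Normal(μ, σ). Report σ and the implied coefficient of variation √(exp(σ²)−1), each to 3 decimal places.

σ ≈ 1.146, CV ≈ 1.649

If T ~ Lognormal(μ,σ) then ln T ~ Normal(μ,σ), so the p-quantile of ln T is μ + z_p·σ.
ln(0.68) = -0.3857 and ln(6.4) = 1.856; z_{0.25} = -0.6745, z_{0.9} = 1.282.
σ = (1.856 − -0.3857)/(1.282 − (-0.6745)) = 1.146.
μ = -0.3857 − (-0.6745)·1.146 = 0.387.
CV = √(exp(σ²)−1) = √(exp(1.3137)−1) = 1.649.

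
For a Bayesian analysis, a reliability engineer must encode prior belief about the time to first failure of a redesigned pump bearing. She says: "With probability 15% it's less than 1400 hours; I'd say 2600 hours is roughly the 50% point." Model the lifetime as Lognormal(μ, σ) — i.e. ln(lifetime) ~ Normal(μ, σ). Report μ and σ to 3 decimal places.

If T ~ Lognormal(μ,σ) then ln T ~ Normal(μ,σ), so the p-quantile of ln T is μ + z_p·σ.
ln(1400) = 7.244 and ln(2600) = 7.863; z_{0.15} = -1.036, z_{0.5} = 0.
σ = (7.863 − 7.244)/(0 − (-1.036)) = 0.597.
μ = 7.244 − (-1.036)·0.597 = 7.863.

μ ≈ 7.863, σ ≈ 0.597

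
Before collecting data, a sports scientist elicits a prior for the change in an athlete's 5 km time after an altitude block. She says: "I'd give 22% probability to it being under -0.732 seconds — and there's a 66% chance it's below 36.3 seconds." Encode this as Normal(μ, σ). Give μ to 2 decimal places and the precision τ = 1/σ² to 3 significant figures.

μ = 23.41, τ = 0.00102

For Normal(μ,σ), the p-quantile is μ + z_p·σ. Here z_{0.22} = -0.7722, z_{0.66} = 0.4125.
So -0.732 = μ − 0.7722σ and 36.3 = μ + 0.4125σ.
Subtracting: σ = (36.3 − -0.732)/(0.4125 − (-0.7722)) = 31.26.
Then μ = -0.732 − (-0.7722)·31.26 = 23.41.
Precision τ = 1/σ² = 1/31.26² = 0.00102.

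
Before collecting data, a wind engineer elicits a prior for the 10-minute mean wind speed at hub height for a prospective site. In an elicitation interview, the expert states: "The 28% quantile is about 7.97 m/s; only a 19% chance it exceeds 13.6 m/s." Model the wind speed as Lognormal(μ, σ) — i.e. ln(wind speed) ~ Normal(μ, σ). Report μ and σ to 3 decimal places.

If T ~ Lognormal(μ,σ) then ln T ~ Normal(μ,σ), so the p-quantile of ln T is μ + z_p·σ.
ln(7.97) = 2.076 and ln(13.6) = 2.61; z_{0.28} = -0.5828, z_{0.81} = 0.8779.
σ = (2.61 − 2.076)/(0.8779 − (-0.5828)) = 0.366.
μ = 2.076 − (-0.5828)·0.366 = 2.289.

μ ≈ 2.289, σ ≈ 0.366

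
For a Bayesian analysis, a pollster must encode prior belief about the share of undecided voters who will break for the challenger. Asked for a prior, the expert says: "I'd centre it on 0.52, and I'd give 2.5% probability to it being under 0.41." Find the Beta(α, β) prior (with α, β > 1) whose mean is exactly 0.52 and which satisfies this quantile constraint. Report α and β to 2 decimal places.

α ≈ 40.82, β ≈ 37.68

With mean 0.52 fixed, write α = 0.52s, β = 0.48s where s = α+β.
Need P(θ < 0.41) = 0.025 under Beta(0.52s, 0.48s). Normal approximation: (q−m)/√(m(1−m)/s) ≈ z_{0.025} = -1.96, so s ≈ 0.52·0.48·(-1.96)²/(0.41−0.52)² = 79.2.
At s = 79.2: P(θ<0.41) ≈ 0.024. Adjusting to match 0.025 gives s ≈ 78.50.
So α = 0.52·78.50 ≈ 40.82, β = 0.48·78.50 ≈ 37.68.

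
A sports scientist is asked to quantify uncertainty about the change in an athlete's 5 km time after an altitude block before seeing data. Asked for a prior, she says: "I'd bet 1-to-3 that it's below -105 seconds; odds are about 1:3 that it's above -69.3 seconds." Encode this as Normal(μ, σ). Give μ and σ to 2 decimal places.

μ = -87.15, σ = 26.46

For Normal(μ,σ), the p-quantile is μ + z_p·σ. Here z_{0.25} = -0.6745, z_{0.75} = 0.6745.
So -105 = μ − 0.6745σ and -69.3 = μ + 0.6745σ.
Subtracting: σ = (-69.3 − -105)/(0.6745 − (-0.6745)) = 26.46.
Then μ = -105 − (-0.6745)·26.46 = -87.15.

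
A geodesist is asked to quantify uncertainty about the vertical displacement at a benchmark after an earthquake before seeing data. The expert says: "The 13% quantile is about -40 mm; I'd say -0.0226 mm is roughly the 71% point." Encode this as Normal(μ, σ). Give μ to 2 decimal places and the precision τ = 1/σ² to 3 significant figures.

μ = -13.19, τ = 0.00177

The p-quantile of Normal(μ,σ) is μ + z_p·σ, with z_{0.13} = -1.126 and z_{0.71} = 0.5534.
Eliminate σ: μ = (z₂·x₁ − z₁·x₂)/(z₂ − z₁) = (0.5534·-40 − (-1.126)·-0.0226)/1.68 = -13.19.
Then σ = (x₂ − x₁)/(z₂ − z₁) = (-0.0226 − -40)/1.68 = 23.80.
Precision τ = 1/σ² = 1/23.8² = 0.00177.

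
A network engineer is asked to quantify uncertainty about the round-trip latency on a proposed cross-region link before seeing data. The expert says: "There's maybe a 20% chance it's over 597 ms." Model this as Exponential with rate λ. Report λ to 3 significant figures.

λ ≈ 0.0027

P(T > 597.0) = e^(−λ·597.0) = 0.2, so λ = −ln(0.2)/597.0 = 0.0027.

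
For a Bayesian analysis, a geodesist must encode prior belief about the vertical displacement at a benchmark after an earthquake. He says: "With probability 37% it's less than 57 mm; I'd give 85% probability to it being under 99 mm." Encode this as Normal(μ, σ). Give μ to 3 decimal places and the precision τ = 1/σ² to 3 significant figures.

μ = 67.186, τ = 0.00106

For Normal(μ,σ), the p-quantile is μ + z_p·σ. Here z_{0.37} = -0.3319, z_{0.85} = 1.036.
So 57 = μ − 0.3319σ and 99 = μ + 1.036σ.
Subtracting: σ = (99 − 57)/(1.036 − (-0.3319)) = 30.695.
Then μ = 57 − (-0.3319)·30.695 = 67.186.
Precision τ = 1/σ² = 1/30.7² = 0.00106.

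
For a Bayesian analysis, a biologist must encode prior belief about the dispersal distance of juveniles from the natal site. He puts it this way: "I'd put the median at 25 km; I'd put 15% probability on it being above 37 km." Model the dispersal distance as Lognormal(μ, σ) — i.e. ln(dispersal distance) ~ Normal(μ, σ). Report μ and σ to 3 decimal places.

μ ≈ 3.219, σ ≈ 0.378

If T ~ Lognormal(μ,σ) then ln T ~ Normal(μ,σ), so the p-quantile of ln T is μ + z_p·σ.
ln(25) = 3.219 and ln(37) = 3.611; z_{0.5} = 0, z_{0.85} = 1.036.
σ = (3.611 − 3.219)/(1.036 − (0)) = 0.378.
μ = 3.219 − (0)·0.378 = 3.219.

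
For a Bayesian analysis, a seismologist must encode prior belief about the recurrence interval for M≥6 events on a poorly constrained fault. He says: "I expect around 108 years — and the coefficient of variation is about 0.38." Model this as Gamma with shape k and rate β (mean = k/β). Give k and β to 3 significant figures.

k ≈ 6.93, β ≈ 0.0641

For Gamma(k, rate β): mean = k/β, variance = k/β², so CV = 1/√k.
CV = 0.38, hence k = 1/CV² = 6.93.
Then β = k/mean = 6.93/108 = 0.0641.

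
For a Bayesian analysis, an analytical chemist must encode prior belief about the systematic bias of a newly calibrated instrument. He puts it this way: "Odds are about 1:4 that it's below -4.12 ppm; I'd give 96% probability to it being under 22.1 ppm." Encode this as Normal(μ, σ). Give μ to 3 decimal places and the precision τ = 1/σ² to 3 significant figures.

μ = 4.393, τ = 0.00977

The p-quantile of Normal(μ,σ) is μ + z_p·σ, with z_{0.2} = -0.8416 and z_{0.96} = 1.751.
Eliminate σ: μ = (z₂·x₁ − z₁·x₂)/(z₂ − z₁) = (1.751·-4.12 − (-0.8416)·22.1)/2.592 = 4.393.
Then σ = (x₂ − x₁)/(z₂ − z₁) = (22.1 − -4.12)/2.592 = 10.115.
Precision τ = 1/σ² = 1/10.11² = 0.00977.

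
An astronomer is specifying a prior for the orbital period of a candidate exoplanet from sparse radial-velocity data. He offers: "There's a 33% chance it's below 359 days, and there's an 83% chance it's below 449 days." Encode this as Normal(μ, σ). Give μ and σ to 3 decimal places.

μ = 387.400, σ = 64.559

For Normal(μ,σ), the p-quantile is μ + z_p·σ. Here z_{0.33} = -0.4399, z_{0.83} = 0.9542.
So 359 = μ − 0.4399σ and 449 = μ + 0.9542σ.
Subtracting: σ = (449 − 359)/(0.9542 − (-0.4399)) = 64.559.
Then μ = 359 − (-0.4399)·64.559 = 387.400.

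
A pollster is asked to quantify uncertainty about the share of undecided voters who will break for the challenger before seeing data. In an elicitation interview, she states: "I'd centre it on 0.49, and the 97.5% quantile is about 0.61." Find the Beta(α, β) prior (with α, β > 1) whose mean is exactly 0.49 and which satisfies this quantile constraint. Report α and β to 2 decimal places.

With mean 0.49 fixed, write α = 0.49s, β = 0.51s where s = α+β.
Need P(θ < 0.61) = 0.975 under Beta(0.49s, 0.51s). Normal approximation: (q−m)/√(m(1−m)/s) ≈ z_{0.975} = 1.96, so s ≈ 0.49·0.51·(1.96)²/(0.61−0.49)² = 66.7.
At s = 66.7: P(θ<0.61) ≈ 0.976. Adjusting to match 0.975 gives s ≈ 65.54.
So α = 0.49·65.54 ≈ 32.12, β = 0.51·65.54 ≈ 33.43.

α ≈ 32.12, β ≈ 33.43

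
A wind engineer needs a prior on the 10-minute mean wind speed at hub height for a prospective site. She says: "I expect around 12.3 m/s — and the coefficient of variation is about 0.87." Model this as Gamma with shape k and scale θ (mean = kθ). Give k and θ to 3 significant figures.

For Gamma(k, scale θ): mean = kθ, variance = kθ², so CV = 1/√k.
CV = 0.87, hence k = 1/CV² = 1.32.
Then θ = mean/k = 12.3/1.32 = 9.31.

k ≈ 1.32, θ ≈ 9.31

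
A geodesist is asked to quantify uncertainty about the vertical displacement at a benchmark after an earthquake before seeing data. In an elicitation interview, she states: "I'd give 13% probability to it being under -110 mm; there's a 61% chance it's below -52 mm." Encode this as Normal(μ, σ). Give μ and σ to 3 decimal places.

μ = -63.525, σ = 41.260

The p-quantile of Normal(μ,σ) is μ + z_p·σ, with z_{0.13} = -1.126 and z_{0.61} = 0.2793.
Eliminate σ: μ = (z₂·x₁ − z₁·x₂)/(z₂ − z₁) = (0.2793·-110 − (-1.126)·-52)/1.406 = -63.525.
Then σ = (x₂ − x₁)/(z₂ − z₁) = (-52 − -110)/1.406 = 41.260.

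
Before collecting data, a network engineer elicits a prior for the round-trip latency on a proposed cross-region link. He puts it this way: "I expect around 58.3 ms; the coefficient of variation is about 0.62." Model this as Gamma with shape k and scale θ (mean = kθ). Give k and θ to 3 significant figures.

k ≈ 2.6, θ ≈ 22.4

For Gamma(k, scale θ): mean = kθ, variance = kθ², so CV = 1/√k.
CV = 0.62, hence k = 1/CV² = 2.6.
Then θ = mean/k = 58.3/2.6 = 22.4.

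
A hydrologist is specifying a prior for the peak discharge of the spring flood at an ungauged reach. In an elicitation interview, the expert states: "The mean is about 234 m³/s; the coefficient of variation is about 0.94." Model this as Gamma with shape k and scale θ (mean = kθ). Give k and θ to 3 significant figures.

For Gamma(k, scale θ): mean = kθ, variance = kθ², so CV = 1/√k.
CV = 0.94, hence k = 1/CV² = 1.13.
Then θ = mean/k = 234/1.13 = 207.

k ≈ 1.13, θ ≈ 207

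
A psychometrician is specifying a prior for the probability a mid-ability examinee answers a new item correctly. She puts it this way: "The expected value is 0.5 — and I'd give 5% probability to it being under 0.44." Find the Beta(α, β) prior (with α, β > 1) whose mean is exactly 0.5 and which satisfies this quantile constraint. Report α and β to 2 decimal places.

α ≈ 93.51, β ≈ 93.51

With mean 0.5 fixed, write α = 0.5s, β = 0.5s where s = α+β.
Need P(θ < 0.44) = 0.05 under Beta(0.5s, 0.5s). Normal approximation: (q−m)/√(m(1−m)/s) ≈ z_{0.05} = -1.64, so s ≈ 0.5·0.5·(-1.64)²/(0.44−0.5)² = 187.9.
At s = 187.9: P(θ<0.44) ≈ 0.050. Adjusting to match 0.05 gives s ≈ 187.03.
So α = 0.5·187.03 ≈ 93.51, β = 0.5·187.03 ≈ 93.51.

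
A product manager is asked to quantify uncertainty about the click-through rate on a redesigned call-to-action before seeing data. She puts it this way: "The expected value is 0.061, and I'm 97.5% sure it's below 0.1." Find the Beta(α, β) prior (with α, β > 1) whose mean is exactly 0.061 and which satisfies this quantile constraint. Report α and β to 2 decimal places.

With mean 0.061 fixed, write α = 0.061s, β = 0.939s where s = α+β.
Need P(θ < 0.1) = 0.975 under Beta(0.061s, 0.939s). Normal approximation: (q−m)/√(m(1−m)/s) ≈ z_{0.975} = 1.96, so s ≈ 0.061·0.939·(1.96)²/(0.1−0.061)² = 144.7.
At s = 144.7: P(θ<0.1) ≈ 0.961. Adjusting to match 0.975 gives s ≈ 181.67.
So α = 0.061·181.67 ≈ 11.08, β = 0.939·181.67 ≈ 170.59.

α ≈ 11.08, β ≈ 170.59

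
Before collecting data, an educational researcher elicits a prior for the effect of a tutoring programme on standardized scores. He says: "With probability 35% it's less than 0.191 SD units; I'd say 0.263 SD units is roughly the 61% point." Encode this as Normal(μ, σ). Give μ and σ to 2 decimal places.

The p-quantile of Normal(μ,σ) is μ + z_p·σ, with z_{0.35} = -0.3853 and z_{0.61} = 0.2793.
Eliminate σ: μ = (z₂·x₁ − z₁·x₂)/(z₂ − z₁) = (0.2793·0.191 − (-0.3853)·0.263)/0.6646 = 0.23.
Then σ = (x₂ − x₁)/(z₂ − z₁) = (0.263 − 0.191)/0.6646 = 0.11.

μ = 0.23, σ = 0.11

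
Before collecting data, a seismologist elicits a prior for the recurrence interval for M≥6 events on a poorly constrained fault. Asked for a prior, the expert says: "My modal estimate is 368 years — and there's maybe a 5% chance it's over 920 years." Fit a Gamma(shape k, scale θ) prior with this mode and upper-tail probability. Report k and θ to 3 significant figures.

k ≈ 4.23, θ ≈ 114

Gamma(k,θ) with k>1 has mode (k−1)θ, so θ = 368/(k−1).
Need P(X < 920) = 0.95 with θ tied to k this way. Start at k = 2, θ = 368: P(X<920) ≈ 0.713.
Too low — raise k to concentrate. Iterating converges to k ≈ 4.23.
Then θ = 368/(4.23−1) ≈ 114.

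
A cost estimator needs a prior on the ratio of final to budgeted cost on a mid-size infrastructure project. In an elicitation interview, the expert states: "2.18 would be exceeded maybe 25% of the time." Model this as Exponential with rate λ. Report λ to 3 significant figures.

P(T > 2.18) = e^(−λ·2.18) = 0.25, so λ = −ln(0.25)/2.18 = 0.636.

λ ≈ 0.636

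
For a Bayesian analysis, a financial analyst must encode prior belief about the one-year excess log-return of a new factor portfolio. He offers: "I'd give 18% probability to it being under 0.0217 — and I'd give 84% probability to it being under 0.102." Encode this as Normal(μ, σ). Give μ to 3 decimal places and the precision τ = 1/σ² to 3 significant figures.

The p-quantile of Normal(μ,σ) is μ + z_p·σ, with z_{0.18} = -0.9154 and z_{0.84} = 0.9945.
Eliminate σ: μ = (z₂·x₁ − z₁·x₂)/(z₂ − z₁) = (0.9945·0.0217 − (-0.9154)·0.102)/1.91 = 0.060.
Then σ = (x₂ − x₁)/(z₂ − z₁) = (0.102 − 0.0217)/1.91 = 0.042.
Precision τ = 1/σ² = 1/0.04205² = 566.

μ = 0.060, τ = 566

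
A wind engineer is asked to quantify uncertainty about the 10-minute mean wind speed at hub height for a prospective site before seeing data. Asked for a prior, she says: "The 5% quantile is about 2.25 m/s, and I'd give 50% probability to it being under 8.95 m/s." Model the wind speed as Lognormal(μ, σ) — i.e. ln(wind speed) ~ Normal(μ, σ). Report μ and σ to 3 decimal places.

μ ≈ 2.192, σ ≈ 0.839

If T ~ Lognormal(μ,σ) then ln T ~ Normal(μ,σ), so the p-quantile of ln T is μ + z_p·σ.
ln(2.25) = 0.8109 and ln(8.95) = 2.192; z_{0.05} = -1.645, z_{0.5} = 0.
σ = (2.192 − 0.8109)/(0 − (-1.645)) = 0.839.
μ = 0.8109 − (-1.645)·0.839 = 2.192.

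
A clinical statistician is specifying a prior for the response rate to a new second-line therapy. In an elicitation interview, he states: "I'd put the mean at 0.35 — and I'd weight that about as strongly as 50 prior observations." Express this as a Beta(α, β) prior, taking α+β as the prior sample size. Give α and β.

Under the effective-sample-size interpretation, Beta(α, β) has prior mean α/(α+β) and prior sample size α+β.
So α+β = 50 and α/(α+β) = 0.35, giving α = 0.35·50 = 17.5 and β = 50 − 17.5 = 32.5.

α = 17.5, β = 32.5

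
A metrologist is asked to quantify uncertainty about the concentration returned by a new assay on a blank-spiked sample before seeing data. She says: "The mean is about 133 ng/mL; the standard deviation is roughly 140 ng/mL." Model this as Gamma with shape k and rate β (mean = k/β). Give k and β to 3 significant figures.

k ≈ 0.902, β ≈ 0.00679

For Gamma(k, rate β): mean = k/β, variance = k/β², so CV = 1/√k.
CV = SD/mean = 140/133 = 1.053, hence k = 1/CV² = 0.902.
Then β = k/mean = 0.902/133 = 0.00679.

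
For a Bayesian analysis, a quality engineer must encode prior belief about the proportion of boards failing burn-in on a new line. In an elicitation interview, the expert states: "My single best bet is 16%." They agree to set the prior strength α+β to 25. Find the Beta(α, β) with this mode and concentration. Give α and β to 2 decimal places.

For α,β > 1 the Beta mode is (α−1)/(α+β−2). With α+β = 25, the mode is (α−1)/23.
Set (α−1)/23 = 0.16 → α = 1 + 0.16·23 = 4.68.
β = 25 − α = 20.32.

α = 4.68, β = 20.32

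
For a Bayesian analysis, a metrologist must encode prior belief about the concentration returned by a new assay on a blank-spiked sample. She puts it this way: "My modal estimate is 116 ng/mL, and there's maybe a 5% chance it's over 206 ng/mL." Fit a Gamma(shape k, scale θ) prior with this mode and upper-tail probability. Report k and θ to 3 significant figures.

Gamma(k,θ) with k>1 has mode (k−1)θ, so θ = 116/(k−1).
Need P(X < 206) = 0.95 with θ tied to k this way. Start at k = 2, θ = 116: P(X<206) ≈ 0.530.
Too low — raise k to concentrate. Iterating converges to k ≈ 9.45.
Then θ = 116/(9.45−1) ≈ 13.7.

k ≈ 9.45, θ ≈ 13.7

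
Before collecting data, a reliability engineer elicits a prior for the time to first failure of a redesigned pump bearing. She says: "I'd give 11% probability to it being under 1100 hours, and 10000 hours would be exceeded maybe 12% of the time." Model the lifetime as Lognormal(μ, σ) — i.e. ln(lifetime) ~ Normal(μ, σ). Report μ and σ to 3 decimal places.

μ ≈ 8.130, σ ≈ 0.919

If T ~ Lognormal(μ,σ) then ln T ~ Normal(μ,σ), so the p-quantile of ln T is μ + z_p·σ.
ln(1100) = 7.003 and ln(10000) = 9.21; z_{0.11} = -1.227, z_{0.88} = 1.175.
σ = (9.21 − 7.003)/(1.175 − (-1.227)) = 0.919.
μ = 7.003 − (-1.227)·0.919 = 8.130.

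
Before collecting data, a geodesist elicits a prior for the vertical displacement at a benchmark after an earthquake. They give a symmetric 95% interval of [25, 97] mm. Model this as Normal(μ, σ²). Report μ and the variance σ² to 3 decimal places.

A symmetric 95% interval runs μ ± z·σ with z = 1.96.
Half-width = 36, so σ = 36/1.96 = 18.3677 and σ² = 337.372.
μ is the interval midpoint, 61.000.

μ = 61.000, σ² = 337.372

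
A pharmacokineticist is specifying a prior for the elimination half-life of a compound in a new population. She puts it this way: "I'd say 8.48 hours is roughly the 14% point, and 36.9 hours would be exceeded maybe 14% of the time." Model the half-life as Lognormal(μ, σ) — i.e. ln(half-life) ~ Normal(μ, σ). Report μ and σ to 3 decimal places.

μ ≈ 2.873, σ ≈ 0.681

If T ~ Lognormal(μ,σ) then ln T ~ Normal(μ,σ), so the p-quantile of ln T is μ + z_p·σ.
ln(8.48) = 2.138 and ln(36.9) = 3.608; z_{0.14} = -1.08, z_{0.86} = 1.08.
σ = (3.608 − 2.138)/(1.08 − (-1.08)) = 0.681.
μ = 2.138 − (-1.08)·0.681 = 2.873.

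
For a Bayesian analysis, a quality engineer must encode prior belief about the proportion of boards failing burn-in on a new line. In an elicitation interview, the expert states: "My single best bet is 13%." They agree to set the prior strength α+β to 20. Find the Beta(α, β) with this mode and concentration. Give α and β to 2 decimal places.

For α,β > 1 the Beta mode is (α−1)/(α+β−2). With α+β = 20, the mode is (α−1)/18.
Set (α−1)/18 = 0.13 → α = 1 + 0.13·18 = 3.34.
β = 20 − α = 16.66.

α = 3.34, β = 16.66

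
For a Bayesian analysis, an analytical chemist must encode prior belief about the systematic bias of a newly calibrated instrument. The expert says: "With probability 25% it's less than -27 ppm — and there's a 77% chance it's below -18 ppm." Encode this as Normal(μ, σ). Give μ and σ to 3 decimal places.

The p-quantile of Normal(μ,σ) is μ + z_p·σ, with z_{0.25} = -0.6745 and z_{0.77} = 0.7388.
Eliminate σ: μ = (z₂·x₁ − z₁·x₂)/(z₂ − z₁) = (0.7388·-27 − (-0.6745)·-18)/1.413 = -22.705.
Then σ = (x₂ − x₁)/(z₂ − z₁) = (-18 − -27)/1.413 = 6.368.

μ = -22.705, σ = 6.368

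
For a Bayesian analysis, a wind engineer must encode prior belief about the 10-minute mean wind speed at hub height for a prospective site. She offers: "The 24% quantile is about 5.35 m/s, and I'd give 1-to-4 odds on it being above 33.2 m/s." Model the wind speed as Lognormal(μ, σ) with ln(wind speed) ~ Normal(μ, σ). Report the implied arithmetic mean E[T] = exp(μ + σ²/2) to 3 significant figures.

E[T] ≈ 24.7 m/s

If T ~ Lognormal(μ,σ) then ln T ~ Normal(μ,σ), so the p-quantile of ln T is μ + z_p·σ.
ln(5.35) = 1.677 and ln(33.2) = 3.503; z_{0.24} = -0.7063, z_{0.8} = 0.8416.
σ = (3.503 − 1.677)/(0.8416 − (-0.7063)) = 1.179.
μ = 1.677 − (-0.7063)·1.179 = 2.510.
E[T] = exp(μ + σ²/2) = exp(2.510 + 0.6954) = 24.7 m/s.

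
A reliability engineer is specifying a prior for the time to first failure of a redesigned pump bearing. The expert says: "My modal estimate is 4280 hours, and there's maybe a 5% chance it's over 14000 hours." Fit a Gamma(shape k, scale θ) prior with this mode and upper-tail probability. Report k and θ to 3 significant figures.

Gamma(k,θ) with k>1 has mode (k−1)θ, so θ = 4280/(k−1).
Need P(X < 14000) = 0.95 with θ tied to k this way. Start at k = 2, θ = 4280: P(X<14000) ≈ 0.838.
Too low — raise k to concentrate. Iterating converges to k ≈ 2.86.
Then θ = 4280/(2.86−1) ≈ 2300.

k ≈ 2.86, θ ≈ 2300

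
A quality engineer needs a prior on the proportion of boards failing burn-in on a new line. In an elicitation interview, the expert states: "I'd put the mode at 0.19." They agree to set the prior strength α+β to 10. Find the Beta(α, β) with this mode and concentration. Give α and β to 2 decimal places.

For α,β > 1 the Beta mode is (α−1)/(α+β−2). With α+β = 10, the mode is (α−1)/8.
Set (α−1)/8 = 0.19 → α = 1 + 0.19·8 = 2.52.
β = 10 − α = 7.48.

α = 2.52, β = 7.48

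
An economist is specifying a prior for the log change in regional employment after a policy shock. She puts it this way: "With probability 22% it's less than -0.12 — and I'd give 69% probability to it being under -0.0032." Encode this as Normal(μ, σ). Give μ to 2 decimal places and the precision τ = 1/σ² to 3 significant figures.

For Normal(μ,σ), the p-quantile is μ + z_p·σ. Here z_{0.22} = -0.7722, z_{0.69} = 0.4959.
So -0.12 = μ − 0.7722σ and -0.0032 = μ + 0.4959σ.
Subtracting: σ = (-0.0032 − -0.12)/(0.4959 − (-0.7722)) = 0.09.
Then μ = -0.12 − (-0.7722)·0.09 = -0.05.
Precision τ = 1/σ² = 1/0.09211² = 118.

μ = -0.05, τ = 118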